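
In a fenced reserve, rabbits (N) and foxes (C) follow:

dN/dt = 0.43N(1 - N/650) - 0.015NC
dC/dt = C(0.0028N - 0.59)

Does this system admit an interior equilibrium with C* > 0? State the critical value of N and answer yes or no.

The predator equation gives dC/dt > 0 only when N > 0.59/0.0028 = 211.
Without the predator, N → K = 650. Since 650 > 211, the predator can invade and persist.

Threshold N = 211; K > 211, so yes, the predator persists.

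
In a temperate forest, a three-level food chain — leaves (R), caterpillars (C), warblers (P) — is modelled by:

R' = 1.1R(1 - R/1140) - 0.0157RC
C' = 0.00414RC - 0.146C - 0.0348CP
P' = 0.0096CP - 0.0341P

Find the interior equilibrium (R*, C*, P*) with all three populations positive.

R* ≈ 1080, C* ≈ 3.55, P* ≈ 125

From dP/dt = 0: 0.0096C* = 0.0341, so C* = 3.55.
From dR/dt = 0: 1.1(1 - R*/1140) = 0.0157·3.55, giving R* = 1140·(1 - 0.0507) = 1080.
From dC/dt = 0: 0.00414·1080 - 0.146 = 0.0348P*, so P* = 4.33/0.0348 = 125.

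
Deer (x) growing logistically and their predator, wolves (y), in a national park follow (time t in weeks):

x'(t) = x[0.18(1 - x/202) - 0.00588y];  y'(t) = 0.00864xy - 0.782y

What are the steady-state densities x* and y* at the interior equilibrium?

From dy/dt = 0 with y > 0: 0.00864x* = 0.782, so x* = 90.5.
Substitute into dx/dt = 0: 0.18(1 - 90.5/202) = 0.00588y*.
The bracket is 0.552, giving y* = 0.0993/0.00588 = 16.9.

x* ≈ 90.5, y* ≈ 16.9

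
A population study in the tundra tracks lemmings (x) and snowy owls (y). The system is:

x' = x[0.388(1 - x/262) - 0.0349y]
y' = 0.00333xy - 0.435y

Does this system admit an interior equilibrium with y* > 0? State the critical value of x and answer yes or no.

Threshold x = 131; K > 131, so yes, the predator persists.

The predator equation gives dy/dt > 0 only when x > 0.435/0.00333 = 131.
Without the predator, x → K = 262. Since 262 > 131, the predator can invade and persist.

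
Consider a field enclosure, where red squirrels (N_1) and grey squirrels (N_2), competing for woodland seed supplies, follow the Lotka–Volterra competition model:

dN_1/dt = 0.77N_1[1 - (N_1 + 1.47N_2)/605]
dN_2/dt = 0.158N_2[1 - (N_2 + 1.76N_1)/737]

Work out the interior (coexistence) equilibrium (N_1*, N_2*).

N_1* ≈ 301, N_2* ≈ 207

Setting both brackets to zero gives the nullclines N_1 + 1.47N_2 = 605 and 1.76N_1 + N_2 = 737.
Substituting N_2 = 737 - 1.76N_1 into the first: N_1(1 - 1.47·1.76) = 605 - 1.47·737.
So N_1* = -478/-1.59 = 301, and then N_2* = 737 - 1.76·301 = 207.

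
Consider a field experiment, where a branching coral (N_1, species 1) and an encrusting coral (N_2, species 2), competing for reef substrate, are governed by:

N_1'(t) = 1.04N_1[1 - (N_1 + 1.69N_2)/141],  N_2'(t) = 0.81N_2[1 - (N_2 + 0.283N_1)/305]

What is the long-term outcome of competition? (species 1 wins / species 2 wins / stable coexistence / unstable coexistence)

Compare the nullcline intercepts: K1/α12 = 141/1.69 = 83.4 < K2 = 305; K2/α21 = 305/0.283 = 1080 > K1 = 141.
Since the inequalities point opposite ways, species 2 can invade but species 1 cannot.

species 2 excludes species 1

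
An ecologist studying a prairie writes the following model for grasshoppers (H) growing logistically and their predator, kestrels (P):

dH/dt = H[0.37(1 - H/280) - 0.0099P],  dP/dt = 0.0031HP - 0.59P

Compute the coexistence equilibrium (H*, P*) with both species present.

From dP/dt = 0 with P > 0: 0.0031H* = 0.59, so H* = 190.
Substitute into dH/dt = 0: 0.37(1 - 190/280) = 0.0099P*.
The bracket is 0.32, giving P* = 0.119/0.0099 = 12.

H* ≈ 190, P* ≈ 12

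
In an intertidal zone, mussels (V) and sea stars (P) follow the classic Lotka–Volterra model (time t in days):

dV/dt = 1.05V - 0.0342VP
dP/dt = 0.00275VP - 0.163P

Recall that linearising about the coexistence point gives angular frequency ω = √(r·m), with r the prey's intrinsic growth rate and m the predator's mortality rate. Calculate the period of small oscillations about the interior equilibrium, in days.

T ≈ 15.2 days

Here r = 1.05 and m = 0.163, so r·m = 0.171.
ω = √0.171 = 0.414 per day, hence T = 2π/ω ≈ 15.2 days.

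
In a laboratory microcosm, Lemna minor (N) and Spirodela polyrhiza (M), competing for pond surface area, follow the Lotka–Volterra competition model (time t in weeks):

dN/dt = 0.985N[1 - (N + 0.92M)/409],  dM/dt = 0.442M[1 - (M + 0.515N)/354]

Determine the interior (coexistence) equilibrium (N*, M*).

N* ≈ 158, M* ≈ 272

Setting both brackets to zero gives the nullclines N + 0.92M = 409 and 0.515N + M = 354.
Substituting M = 354 - 0.515N into the first: N(1 - 0.92·0.515) = 409 - 0.92·354.
So N* = 83.3/0.526 = 158, and then M* = 354 - 0.515·158 = 272.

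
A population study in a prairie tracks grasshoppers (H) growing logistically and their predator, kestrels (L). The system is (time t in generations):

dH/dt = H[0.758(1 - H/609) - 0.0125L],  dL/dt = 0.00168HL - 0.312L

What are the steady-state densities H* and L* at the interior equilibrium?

H* ≈ 186, L* ≈ 42.1

From dL/dt = 0 with L > 0: 0.00168H* = 0.312, so H* = 186.
Substitute into dH/dt = 0: 0.758(1 - 186/609) = 0.0125L*.
The bracket is 0.695, giving L* = 0.527/0.0125 = 42.1.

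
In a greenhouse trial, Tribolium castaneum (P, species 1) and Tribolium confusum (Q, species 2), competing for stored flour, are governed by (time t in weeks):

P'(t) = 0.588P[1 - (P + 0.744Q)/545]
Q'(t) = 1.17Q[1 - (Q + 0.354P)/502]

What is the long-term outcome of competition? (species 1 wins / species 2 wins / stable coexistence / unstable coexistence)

stable coexistence

Compare the nullcline intercepts: K1/α12 = 545/0.744 = 733 > K2 = 502; K2/α21 = 502/0.354 = 1420 > K1 = 545.
Since both inequalities hold, each species can invade when rare, so the interior equilibrium is stable.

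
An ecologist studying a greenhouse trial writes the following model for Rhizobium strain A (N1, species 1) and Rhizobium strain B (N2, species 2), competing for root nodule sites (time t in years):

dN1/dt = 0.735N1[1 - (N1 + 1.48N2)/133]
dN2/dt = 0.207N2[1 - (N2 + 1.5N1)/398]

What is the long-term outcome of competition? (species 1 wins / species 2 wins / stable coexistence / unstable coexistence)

species 2 excludes species 1

Compare the nullcline intercepts: K1/α12 = 133/1.48 = 89.9 < K2 = 398; K2/α21 = 398/1.5 = 265 > K1 = 133.
Since the inequalities point opposite ways, species 2 can invade but species 1 cannot.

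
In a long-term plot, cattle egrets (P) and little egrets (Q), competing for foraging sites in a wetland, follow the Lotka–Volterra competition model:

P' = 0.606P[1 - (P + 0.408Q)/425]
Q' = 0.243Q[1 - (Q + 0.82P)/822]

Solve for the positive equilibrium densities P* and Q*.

Setting both brackets to zero gives the nullclines P + 0.408Q = 425 and 0.82P + Q = 822.
Substituting Q = 822 - 0.82P into the first: P(1 - 0.408·0.82) = 425 - 0.408·822.
So P* = 89.6/0.665 = 135, and then Q* = 822 - 0.82·135 = 712.

P* ≈ 135, Q* ≈ 712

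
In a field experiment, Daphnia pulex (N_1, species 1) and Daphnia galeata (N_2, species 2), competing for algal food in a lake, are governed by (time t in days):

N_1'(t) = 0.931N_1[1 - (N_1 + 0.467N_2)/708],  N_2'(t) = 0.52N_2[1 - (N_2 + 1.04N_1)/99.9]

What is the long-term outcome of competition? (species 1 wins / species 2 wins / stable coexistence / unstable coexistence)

species 1 excludes species 2

Compare the nullcline intercepts: K1/α12 = 708/0.467 = 1520 > K2 = 99.9; K2/α21 = 99.9/1.04 = 96.1 < K1 = 708.
Since the inequalities point opposite ways, species 1 can invade but species 2 cannot.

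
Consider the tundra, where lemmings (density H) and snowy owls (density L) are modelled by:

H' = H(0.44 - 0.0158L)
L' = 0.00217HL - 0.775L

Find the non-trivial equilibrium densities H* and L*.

Set dL/dt = 0 with L > 0: 0.00217H - 0.775 = 0, so H* = 0.775/0.00217 = 357.
Set dH/dt = 0 with H > 0: 0.44 - 0.0158L = 0, so L* = 0.44/0.0158 = 27.8.

H* ≈ 357, L* ≈ 27.8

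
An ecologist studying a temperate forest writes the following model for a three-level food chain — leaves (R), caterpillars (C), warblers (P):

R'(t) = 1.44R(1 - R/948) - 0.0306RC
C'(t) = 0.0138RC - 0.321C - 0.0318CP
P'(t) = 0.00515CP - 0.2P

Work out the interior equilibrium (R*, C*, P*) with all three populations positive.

R* ≈ 166, C* ≈ 38.8, P* ≈ 61.8

From dP/dt = 0: 0.00515C* = 0.2, so C* = 38.8.
From dR/dt = 0: 1.44(1 - R*/948) = 0.0306·38.8, giving R* = 948·(1 - 0.825) = 166.
From dC/dt = 0: 0.0138·166 - 0.321 = 0.0318P*, so P* = 1.97/0.0318 = 61.8.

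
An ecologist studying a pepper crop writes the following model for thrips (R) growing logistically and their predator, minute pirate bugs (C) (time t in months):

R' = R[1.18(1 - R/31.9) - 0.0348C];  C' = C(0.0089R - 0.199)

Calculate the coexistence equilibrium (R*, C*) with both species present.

R* ≈ 22.4, C* ≈ 10.1

From dC/dt = 0 with C > 0: 0.0089R* = 0.199, so R* = 22.4.
Substitute into dR/dt = 0: 1.18(1 - 22.4/31.9) = 0.0348C*.
The bracket is 0.299, giving C* = 0.353/0.0348 = 10.1.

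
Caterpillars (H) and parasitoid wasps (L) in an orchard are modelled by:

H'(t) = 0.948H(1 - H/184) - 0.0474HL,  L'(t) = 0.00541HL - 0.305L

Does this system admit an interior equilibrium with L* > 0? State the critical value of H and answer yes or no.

Threshold H = 56.4; K > 56.4, so yes, the predator persists.

The predator equation gives dL/dt > 0 only when H > 0.305/0.00541 = 56.4.
Without the predator, H → K = 184. Since 184 > 56.4, the predator can invade and persist.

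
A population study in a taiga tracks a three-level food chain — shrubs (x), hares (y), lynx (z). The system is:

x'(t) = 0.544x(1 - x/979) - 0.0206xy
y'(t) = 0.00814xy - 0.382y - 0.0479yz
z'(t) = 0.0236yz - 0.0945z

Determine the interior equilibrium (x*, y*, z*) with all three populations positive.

x* ≈ 831, y* ≈ 4, z* ≈ 133

From dz/dt = 0: 0.0236y* = 0.0945, so y* = 4.
From dx/dt = 0: 0.544(1 - x*/979) = 0.0206·4, giving x* = 979·(1 - 0.152) = 831.
From dy/dt = 0: 0.00814·831 - 0.382 = 0.0479z*, so z* = 6.38/0.0479 = 133.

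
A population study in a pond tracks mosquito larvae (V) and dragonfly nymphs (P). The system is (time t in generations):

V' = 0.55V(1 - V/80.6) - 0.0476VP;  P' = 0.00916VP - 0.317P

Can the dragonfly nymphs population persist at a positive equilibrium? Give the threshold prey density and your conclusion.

The predator equation gives dP/dt > 0 only when V > 0.317/0.00916 = 34.6.
Without the predator, V → K = 80.6. Since 80.6 > 34.6, the predator can invade and persist.

Threshold V = 34.6; K > 34.6, so yes, the predator persists.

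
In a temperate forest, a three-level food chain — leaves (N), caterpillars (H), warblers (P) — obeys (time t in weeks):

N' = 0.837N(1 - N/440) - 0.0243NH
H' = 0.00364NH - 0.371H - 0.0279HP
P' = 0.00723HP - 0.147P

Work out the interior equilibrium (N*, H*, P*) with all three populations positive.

From dP/dt = 0: 0.00723H* = 0.147, so H* = 20.3.
From dN/dt = 0: 0.837(1 - N*/440) = 0.0243·20.3, giving N* = 440·(1 - 0.59) = 180.
From dH/dt = 0: 0.00364·180 - 0.371 = 0.0279P*, so P* = 0.285/0.0279 = 10.2.

N* ≈ 180, H* ≈ 20.3, P* ≈ 10.2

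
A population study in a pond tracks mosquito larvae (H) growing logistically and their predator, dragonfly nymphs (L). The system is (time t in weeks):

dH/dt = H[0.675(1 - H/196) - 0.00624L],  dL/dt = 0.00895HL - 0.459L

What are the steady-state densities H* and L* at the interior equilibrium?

From dL/dt = 0 with L > 0: 0.00895H* = 0.459, so H* = 51.3.
Substitute into dH/dt = 0: 0.675(1 - 51.3/196) = 0.00624L*.
The bracket is 0.738, giving L* = 0.498/0.00624 = 79.9.

H* ≈ 51.3, L* ≈ 79.9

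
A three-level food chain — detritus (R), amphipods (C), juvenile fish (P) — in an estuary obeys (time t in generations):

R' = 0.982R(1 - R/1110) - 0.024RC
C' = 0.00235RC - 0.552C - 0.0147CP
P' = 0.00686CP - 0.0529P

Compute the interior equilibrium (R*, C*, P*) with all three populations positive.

From dP/dt = 0: 0.00686C* = 0.0529, so C* = 7.71.
From dR/dt = 0: 0.982(1 - R*/1110) = 0.024·7.71, giving R* = 1110·(1 - 0.188) = 901.
From dC/dt = 0: 0.00235·901 - 0.552 = 0.0147P*, so P* = 1.56/0.0147 = 106.

R* ≈ 901, C* ≈ 7.71, P* ≈ 106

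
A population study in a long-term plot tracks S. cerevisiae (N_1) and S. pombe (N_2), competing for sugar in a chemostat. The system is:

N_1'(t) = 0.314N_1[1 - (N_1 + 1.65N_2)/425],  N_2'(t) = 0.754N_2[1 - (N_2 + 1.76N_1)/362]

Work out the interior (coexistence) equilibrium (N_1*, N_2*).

Setting both brackets to zero gives the nullclines N_1 + 1.65N_2 = 425 and 1.76N_1 + N_2 = 362.
Substituting N_2 = 362 - 1.76N_1 into the first: N_1(1 - 1.65·1.76) = 425 - 1.65·362.
So N_1* = -172/-1.9 = 90.5, and then N_2* = 362 - 1.76·90.5 = 203.

N_1* ≈ 90.5, N_2* ≈ 203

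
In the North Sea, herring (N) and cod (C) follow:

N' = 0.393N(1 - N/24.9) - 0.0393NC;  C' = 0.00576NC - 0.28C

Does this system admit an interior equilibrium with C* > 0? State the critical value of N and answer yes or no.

Threshold N = 48.6; K < 48.6, so no, the predator goes extinct.

The predator equation gives dC/dt > 0 only when N > 0.28/0.00576 = 48.6.
Without the predator, N → K = 24.9. Since 24.9 < 48.6, the predator cannot invade.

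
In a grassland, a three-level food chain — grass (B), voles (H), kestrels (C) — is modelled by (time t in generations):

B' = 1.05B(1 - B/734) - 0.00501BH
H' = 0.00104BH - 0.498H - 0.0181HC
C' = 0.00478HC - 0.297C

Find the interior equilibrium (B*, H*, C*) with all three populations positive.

From dC/dt = 0: 0.00478H* = 0.297, so H* = 62.1.
From dB/dt = 0: 1.05(1 - B*/734) = 0.00501·62.1, giving B* = 734·(1 - 0.296) = 516.
From dH/dt = 0: 0.00104·516 - 0.498 = 0.0181C*, so C* = 0.039/0.0181 = 2.16.

B* ≈ 516, H* ≈ 62.1, C* ≈ 2.16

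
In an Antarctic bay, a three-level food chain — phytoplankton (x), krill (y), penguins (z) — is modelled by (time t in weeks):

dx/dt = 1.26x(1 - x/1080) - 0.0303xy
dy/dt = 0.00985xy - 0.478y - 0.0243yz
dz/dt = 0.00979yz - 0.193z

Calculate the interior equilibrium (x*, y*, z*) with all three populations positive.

x* ≈ 568, y* ≈ 19.7, z* ≈ 211

From dz/dt = 0: 0.00979y* = 0.193, so y* = 19.7.
From dx/dt = 0: 1.26(1 - x*/1080) = 0.0303·19.7, giving x* = 1080·(1 - 0.474) = 568.
From dy/dt = 0: 0.00985·568 - 0.478 = 0.0243z*, so z* = 5.12/0.0243 = 211.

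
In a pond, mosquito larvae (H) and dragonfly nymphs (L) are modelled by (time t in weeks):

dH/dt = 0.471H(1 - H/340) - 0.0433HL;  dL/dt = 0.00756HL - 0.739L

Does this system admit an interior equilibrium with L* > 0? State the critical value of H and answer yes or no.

The predator equation gives dL/dt > 0 only when H > 0.739/0.00756 = 97.8.
Without the predator, H → K = 340. Since 340 > 97.8, the predator can invade and persist.

Threshold H = 97.8; K > 97.8, so yes, the predator persists.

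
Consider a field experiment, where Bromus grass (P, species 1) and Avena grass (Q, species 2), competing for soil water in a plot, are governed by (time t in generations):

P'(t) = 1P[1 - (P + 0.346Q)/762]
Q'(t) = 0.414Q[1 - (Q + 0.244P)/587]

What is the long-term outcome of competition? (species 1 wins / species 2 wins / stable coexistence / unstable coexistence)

Compare the nullcline intercepts: K1/α12 = 762/0.346 = 2200 > K2 = 587; K2/α21 = 587/0.244 = 2410 > K1 = 762.
Since both inequalities hold, each species can invade when rare, so the interior equilibrium is stable.

stable coexistence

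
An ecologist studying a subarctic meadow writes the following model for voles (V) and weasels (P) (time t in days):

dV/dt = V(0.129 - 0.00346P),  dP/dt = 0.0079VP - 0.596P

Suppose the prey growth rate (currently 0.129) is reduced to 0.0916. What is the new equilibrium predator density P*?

P* ≈ 26.5

At the interior fixed point, setting dV/dt = 0 with V > 0 fixes P* = (prey growth rate)/(VP coefficient) — independent of the other coefficients.
With the change, P* = 0.0916/0.00346 = 26.5; it falls from 37.3.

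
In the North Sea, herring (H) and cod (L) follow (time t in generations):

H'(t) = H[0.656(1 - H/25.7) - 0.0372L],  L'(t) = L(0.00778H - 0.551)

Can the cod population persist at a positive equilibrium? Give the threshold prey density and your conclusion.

Threshold H = 70.8; K < 70.8, so no, the predator goes extinct.

The predator equation gives dL/dt > 0 only when H > 0.551/0.00778 = 70.8.
Without the predator, H → K = 25.7. Since 25.7 < 70.8, the predator cannot invade.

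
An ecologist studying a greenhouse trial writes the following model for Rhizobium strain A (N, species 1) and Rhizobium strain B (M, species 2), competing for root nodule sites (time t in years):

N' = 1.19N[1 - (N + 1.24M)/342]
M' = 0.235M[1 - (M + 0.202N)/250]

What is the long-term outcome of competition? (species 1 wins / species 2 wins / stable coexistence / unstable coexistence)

Compare the nullcline intercepts: K1/α12 = 342/1.24 = 276 > K2 = 250; K2/α21 = 250/0.202 = 1240 > K1 = 342.
Since both inequalities hold, each species can invade when rare, so the interior equilibrium is stable.

stable coexistence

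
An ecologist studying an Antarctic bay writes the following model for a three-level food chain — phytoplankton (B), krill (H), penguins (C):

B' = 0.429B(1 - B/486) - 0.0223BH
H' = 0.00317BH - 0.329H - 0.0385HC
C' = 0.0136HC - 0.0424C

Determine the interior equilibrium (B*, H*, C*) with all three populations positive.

From dC/dt = 0: 0.0136H* = 0.0424, so H* = 3.12.
From dB/dt = 0: 0.429(1 - B*/486) = 0.0223·3.12, giving B* = 486·(1 - 0.162) = 407.
From dH/dt = 0: 0.00317·407 - 0.329 = 0.0385C*, so C* = 0.962/0.0385 = 25.

B* ≈ 407, H* ≈ 3.12, C* ≈ 25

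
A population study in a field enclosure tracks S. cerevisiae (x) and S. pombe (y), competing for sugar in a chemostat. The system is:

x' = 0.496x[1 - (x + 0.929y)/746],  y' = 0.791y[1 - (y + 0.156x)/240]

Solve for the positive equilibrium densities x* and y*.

x* ≈ 612, y* ≈ 145

Setting both brackets to zero gives the nullclines x + 0.929y = 746 and 0.156x + y = 240.
Substituting y = 240 - 0.156x into the first: x(1 - 0.929·0.156) = 746 - 0.929·240.
So x* = 523/0.855 = 612, and then y* = 240 - 0.156·612 = 145.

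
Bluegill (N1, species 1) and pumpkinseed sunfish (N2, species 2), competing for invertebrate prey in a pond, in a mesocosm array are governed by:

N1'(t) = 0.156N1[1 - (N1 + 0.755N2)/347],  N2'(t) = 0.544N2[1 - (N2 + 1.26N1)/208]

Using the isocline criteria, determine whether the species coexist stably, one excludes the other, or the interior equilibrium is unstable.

Compare the nullcline intercepts: K1/α12 = 347/0.755 = 460 > K2 = 208; K2/α21 = 208/1.26 = 165 < K1 = 347.
Since the inequalities point opposite ways, species 1 can invade but species 2 cannot.

species 1 excludes species 2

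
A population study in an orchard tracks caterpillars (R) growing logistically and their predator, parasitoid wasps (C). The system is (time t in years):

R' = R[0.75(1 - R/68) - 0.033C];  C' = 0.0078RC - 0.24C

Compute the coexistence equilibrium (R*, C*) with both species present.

R* ≈ 30.8, C* ≈ 12.4

From dC/dt = 0 with C > 0: 0.0078R* = 0.24, so R* = 30.8.
Substitute into dR/dt = 0: 0.75(1 - 30.8/68) = 0.033C*.
The bracket is 0.548, giving C* = 0.411/0.033 = 12.4.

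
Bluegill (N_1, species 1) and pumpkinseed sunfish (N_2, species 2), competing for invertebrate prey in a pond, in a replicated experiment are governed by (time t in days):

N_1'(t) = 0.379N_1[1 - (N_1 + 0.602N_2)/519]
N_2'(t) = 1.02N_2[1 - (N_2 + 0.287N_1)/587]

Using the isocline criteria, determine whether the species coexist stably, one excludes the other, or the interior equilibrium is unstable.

stable coexistence

Compare the nullcline intercepts: K1/α12 = 519/0.602 = 862 > K2 = 587; K2/α21 = 587/0.287 = 2050 > K1 = 519.
Since both inequalities hold, each species can invade when rare, so the interior equilibrium is stable.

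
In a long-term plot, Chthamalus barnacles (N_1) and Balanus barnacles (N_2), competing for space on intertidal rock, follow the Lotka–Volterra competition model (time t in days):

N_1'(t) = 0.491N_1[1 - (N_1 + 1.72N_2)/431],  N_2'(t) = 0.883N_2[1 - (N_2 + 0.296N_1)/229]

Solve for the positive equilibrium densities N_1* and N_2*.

Setting both brackets to zero gives the nullclines N_1 + 1.72N_2 = 431 and 0.296N_1 + N_2 = 229.
Substituting N_2 = 229 - 0.296N_1 into the first: N_1(1 - 1.72·0.296) = 431 - 1.72·229.
So N_1* = 37.1/0.491 = 75.6, and then N_2* = 229 - 0.296·75.6 = 207.

N_1* ≈ 75.6, N_2* ≈ 207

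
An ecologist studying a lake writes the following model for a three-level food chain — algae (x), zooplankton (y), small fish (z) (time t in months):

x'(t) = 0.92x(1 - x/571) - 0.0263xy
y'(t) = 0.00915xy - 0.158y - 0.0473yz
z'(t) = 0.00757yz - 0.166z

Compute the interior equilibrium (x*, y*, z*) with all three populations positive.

x* ≈ 213, y* ≈ 21.9, z* ≈ 37.9

From dz/dt = 0: 0.00757y* = 0.166, so y* = 21.9.
From dx/dt = 0: 0.92(1 - x*/571) = 0.0263·21.9, giving x* = 571·(1 - 0.627) = 213.
From dy/dt = 0: 0.00915·213 - 0.158 = 0.0473z*, so z* = 1.79/0.0473 = 37.9.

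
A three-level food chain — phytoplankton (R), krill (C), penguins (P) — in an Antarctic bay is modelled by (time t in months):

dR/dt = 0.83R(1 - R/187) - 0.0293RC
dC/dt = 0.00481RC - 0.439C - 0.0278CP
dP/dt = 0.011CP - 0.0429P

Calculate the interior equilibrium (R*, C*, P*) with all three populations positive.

R* ≈ 161, C* ≈ 3.9, P* ≈ 12.1

From dP/dt = 0: 0.011C* = 0.0429, so C* = 3.9.
From dR/dt = 0: 0.83(1 - R*/187) = 0.0293·3.9, giving R* = 187·(1 - 0.138) = 161.
From dC/dt = 0: 0.00481·161 - 0.439 = 0.0278P*, so P* = 0.337/0.0278 = 12.1.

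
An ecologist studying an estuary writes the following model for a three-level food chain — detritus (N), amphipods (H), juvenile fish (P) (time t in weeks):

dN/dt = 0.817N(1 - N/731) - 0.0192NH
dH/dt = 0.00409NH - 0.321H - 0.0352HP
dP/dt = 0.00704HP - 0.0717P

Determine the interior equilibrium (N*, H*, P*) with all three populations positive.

N* ≈ 556, H* ≈ 10.2, P* ≈ 55.5

From dP/dt = 0: 0.00704H* = 0.0717, so H* = 10.2.
From dN/dt = 0: 0.817(1 - N*/731) = 0.0192·10.2, giving N* = 731·(1 - 0.239) = 556.
From dH/dt = 0: 0.00409·556 - 0.321 = 0.0352P*, so P* = 1.95/0.0352 = 55.5.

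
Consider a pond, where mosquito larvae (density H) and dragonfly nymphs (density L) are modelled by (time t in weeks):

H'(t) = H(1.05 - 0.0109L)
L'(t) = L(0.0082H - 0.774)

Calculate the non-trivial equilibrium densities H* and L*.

Set dL/dt = 0 with L > 0: 0.0082H - 0.774 = 0, so H* = 0.774/0.0082 = 94.4.
Set dH/dt = 0 with H > 0: 1.05 - 0.0109L = 0, so L* = 1.05/0.0109 = 96.3.

H* ≈ 94.4, L* ≈ 96.3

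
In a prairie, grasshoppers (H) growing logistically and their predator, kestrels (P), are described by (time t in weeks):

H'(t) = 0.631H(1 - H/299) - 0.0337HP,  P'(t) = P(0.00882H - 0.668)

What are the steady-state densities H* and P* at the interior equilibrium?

H* ≈ 75.7, P* ≈ 14

From dP/dt = 0 with P > 0: 0.00882H* = 0.668, so H* = 75.7.
Substitute into dH/dt = 0: 0.631(1 - 75.7/299) = 0.0337P*.
The bracket is 0.747, giving P* = 0.471/0.0337 = 14.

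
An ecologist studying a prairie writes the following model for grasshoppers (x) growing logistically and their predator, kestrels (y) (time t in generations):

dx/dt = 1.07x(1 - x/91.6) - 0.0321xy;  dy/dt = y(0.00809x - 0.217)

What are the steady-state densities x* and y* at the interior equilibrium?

From dy/dt = 0 with y > 0: 0.00809x* = 0.217, so x* = 26.8.
Substitute into dx/dt = 0: 1.07(1 - 26.8/91.6) = 0.0321y*.
The bracket is 0.707, giving y* = 0.757/0.0321 = 23.6.

x* ≈ 26.8, y* ≈ 23.6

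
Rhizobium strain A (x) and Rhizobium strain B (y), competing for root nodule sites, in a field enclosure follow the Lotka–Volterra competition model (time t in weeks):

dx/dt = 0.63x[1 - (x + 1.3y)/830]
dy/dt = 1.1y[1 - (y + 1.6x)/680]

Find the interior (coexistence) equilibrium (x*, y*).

Setting both brackets to zero gives the nullclines x + 1.3y = 830 and 1.6x + y = 680.
Substituting y = 680 - 1.6x into the first: x(1 - 1.3·1.6) = 830 - 1.3·680.
So x* = -54/-1.08 = 50, and then y* = 680 - 1.6·50 = 600.

x* ≈ 50, y* ≈ 600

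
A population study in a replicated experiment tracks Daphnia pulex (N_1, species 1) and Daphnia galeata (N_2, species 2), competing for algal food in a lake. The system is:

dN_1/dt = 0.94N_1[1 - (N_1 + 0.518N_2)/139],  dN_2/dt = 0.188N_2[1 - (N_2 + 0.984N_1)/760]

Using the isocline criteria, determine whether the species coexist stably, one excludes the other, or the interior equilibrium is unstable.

species 2 excludes species 1

Compare the nullcline intercepts: K1/α12 = 139/0.518 = 268 < K2 = 760; K2/α21 = 760/0.984 = 772 > K1 = 139.
Since the inequalities point opposite ways, species 2 can invade but species 1 cannot.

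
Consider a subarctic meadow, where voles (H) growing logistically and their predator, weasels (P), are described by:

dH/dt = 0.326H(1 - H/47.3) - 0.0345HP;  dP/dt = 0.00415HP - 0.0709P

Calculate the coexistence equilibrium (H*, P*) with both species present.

From dP/dt = 0 with P > 0: 0.00415H* = 0.0709, so H* = 17.1.
Substitute into dH/dt = 0: 0.326(1 - 17.1/47.3) = 0.0345P*.
The bracket is 0.639, giving P* = 0.208/0.0345 = 6.04.

H* ≈ 17.1, P* ≈ 6.04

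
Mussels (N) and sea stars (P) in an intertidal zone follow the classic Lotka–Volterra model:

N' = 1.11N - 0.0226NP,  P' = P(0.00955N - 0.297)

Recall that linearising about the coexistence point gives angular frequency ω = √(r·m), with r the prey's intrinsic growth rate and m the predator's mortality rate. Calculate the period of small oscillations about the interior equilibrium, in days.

Here r = 1.11 and m = 0.297, so r·m = 0.33.
ω = √0.33 = 0.574 per day, hence T = 2π/ω ≈ 10.9 days.

T ≈ 10.9 days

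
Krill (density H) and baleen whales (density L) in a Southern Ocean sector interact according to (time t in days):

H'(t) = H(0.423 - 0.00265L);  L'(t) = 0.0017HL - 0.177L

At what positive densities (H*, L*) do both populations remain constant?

H* ≈ 104, L* ≈ 160

Set dL/dt = 0 with L > 0: 0.0017H - 0.177 = 0, so H* = 0.177/0.0017 = 104.
Set dH/dt = 0 with H > 0: 0.423 - 0.00265L = 0, so L* = 0.423/0.00265 = 160.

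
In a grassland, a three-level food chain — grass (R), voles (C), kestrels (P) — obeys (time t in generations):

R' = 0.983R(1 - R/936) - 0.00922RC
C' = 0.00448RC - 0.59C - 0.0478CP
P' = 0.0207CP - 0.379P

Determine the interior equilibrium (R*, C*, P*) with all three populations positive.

R* ≈ 775, C* ≈ 18.3, P* ≈ 60.3

From dP/dt = 0: 0.0207C* = 0.379, so C* = 18.3.
From dR/dt = 0: 0.983(1 - R*/936) = 0.00922·18.3, giving R* = 936·(1 - 0.172) = 775.
From dC/dt = 0: 0.00448·775 - 0.59 = 0.0478P*, so P* = 2.88/0.0478 = 60.3.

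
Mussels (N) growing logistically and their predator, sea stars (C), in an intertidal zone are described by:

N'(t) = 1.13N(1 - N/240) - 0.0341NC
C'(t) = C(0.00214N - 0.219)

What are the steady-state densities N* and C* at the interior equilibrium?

From dC/dt = 0 with C > 0: 0.00214N* = 0.219, so N* = 102.
Substitute into dN/dt = 0: 1.13(1 - 102/240) = 0.0341C*.
The bracket is 0.574, giving C* = 0.648/0.0341 = 19.

N* ≈ 102, C* ≈ 19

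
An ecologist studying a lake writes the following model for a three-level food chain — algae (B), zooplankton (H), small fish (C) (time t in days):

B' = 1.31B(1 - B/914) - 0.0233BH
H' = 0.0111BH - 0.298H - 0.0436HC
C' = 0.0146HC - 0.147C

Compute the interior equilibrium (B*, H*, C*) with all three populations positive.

From dC/dt = 0: 0.0146H* = 0.147, so H* = 10.1.
From dB/dt = 0: 1.31(1 - B*/914) = 0.0233·10.1, giving B* = 914·(1 - 0.179) = 750.
From dH/dt = 0: 0.0111·750 - 0.298 = 0.0436C*, so C* = 8.03/0.0436 = 184.

B* ≈ 750, H* ≈ 10.1, C* ≈ 184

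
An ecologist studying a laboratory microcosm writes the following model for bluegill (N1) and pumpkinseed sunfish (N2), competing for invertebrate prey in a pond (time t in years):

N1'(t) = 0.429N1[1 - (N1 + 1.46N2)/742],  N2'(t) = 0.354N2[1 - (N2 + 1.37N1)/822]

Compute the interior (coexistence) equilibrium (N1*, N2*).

N1* ≈ 458, N2* ≈ 195

Setting both brackets to zero gives the nullclines N1 + 1.46N2 = 742 and 1.37N1 + N2 = 822.
Substituting N2 = 822 - 1.37N1 into the first: N1(1 - 1.46·1.37) = 742 - 1.46·822.
So N1* = -458/-1 = 458, and then N2* = 822 - 1.37·458 = 195.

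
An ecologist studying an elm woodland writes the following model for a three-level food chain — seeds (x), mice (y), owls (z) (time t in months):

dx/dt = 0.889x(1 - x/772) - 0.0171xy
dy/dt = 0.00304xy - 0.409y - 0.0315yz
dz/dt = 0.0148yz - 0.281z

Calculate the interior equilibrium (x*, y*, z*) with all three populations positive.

From dz/dt = 0: 0.0148y* = 0.281, so y* = 19.
From dx/dt = 0: 0.889(1 - x*/772) = 0.0171·19, giving x* = 772·(1 - 0.365) = 490.
From dy/dt = 0: 0.00304·490 - 0.409 = 0.0315z*, so z* = 1.08/0.0315 = 34.3.

x* ≈ 490, y* ≈ 19, z* ≈ 34.3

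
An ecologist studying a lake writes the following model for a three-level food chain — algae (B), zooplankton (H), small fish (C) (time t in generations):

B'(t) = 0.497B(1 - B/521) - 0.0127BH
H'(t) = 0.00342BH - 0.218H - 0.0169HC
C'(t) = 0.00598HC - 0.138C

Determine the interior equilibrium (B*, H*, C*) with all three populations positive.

From dC/dt = 0: 0.00598H* = 0.138, so H* = 23.1.
From dB/dt = 0: 0.497(1 - B*/521) = 0.0127·23.1, giving B* = 521·(1 - 0.59) = 214.
From dH/dt = 0: 0.00342·214 - 0.218 = 0.0169C*, so C* = 0.513/0.0169 = 30.4.

B* ≈ 214, H* ≈ 23.1, C* ≈ 30.4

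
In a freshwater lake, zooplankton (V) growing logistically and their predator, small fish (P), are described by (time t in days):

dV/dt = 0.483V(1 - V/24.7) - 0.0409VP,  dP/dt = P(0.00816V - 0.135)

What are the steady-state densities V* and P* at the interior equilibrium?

V* ≈ 16.5, P* ≈ 3.9

From dP/dt = 0 with P > 0: 0.00816V* = 0.135, so V* = 16.5.
Substitute into dV/dt = 0: 0.483(1 - 16.5/24.7) = 0.0409P*.
The bracket is 0.33, giving P* = 0.159/0.0409 = 3.9.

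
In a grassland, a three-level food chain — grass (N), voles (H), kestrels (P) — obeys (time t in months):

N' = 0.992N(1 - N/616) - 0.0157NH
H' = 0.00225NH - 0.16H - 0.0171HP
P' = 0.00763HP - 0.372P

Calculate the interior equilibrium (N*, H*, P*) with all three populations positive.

From dP/dt = 0: 0.00763H* = 0.372, so H* = 48.8.
From dN/dt = 0: 0.992(1 - N*/616) = 0.0157·48.8, giving N* = 616·(1 - 0.772) = 141.
From dH/dt = 0: 0.00225·141 - 0.16 = 0.0171P*, so P* = 0.157/0.0171 = 9.15.

N* ≈ 141, H* ≈ 48.8, P* ≈ 9.15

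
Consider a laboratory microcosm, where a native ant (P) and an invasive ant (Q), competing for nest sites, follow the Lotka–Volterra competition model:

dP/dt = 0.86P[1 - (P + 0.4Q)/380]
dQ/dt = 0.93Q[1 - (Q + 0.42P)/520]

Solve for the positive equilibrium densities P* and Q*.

P* ≈ 207, Q* ≈ 433

Setting both brackets to zero gives the nullclines P + 0.4Q = 380 and 0.42P + Q = 520.
Substituting Q = 520 - 0.42P into the first: P(1 - 0.4·0.42) = 380 - 0.4·520.
So P* = 172/0.832 = 207, and then Q* = 520 - 0.42·207 = 433.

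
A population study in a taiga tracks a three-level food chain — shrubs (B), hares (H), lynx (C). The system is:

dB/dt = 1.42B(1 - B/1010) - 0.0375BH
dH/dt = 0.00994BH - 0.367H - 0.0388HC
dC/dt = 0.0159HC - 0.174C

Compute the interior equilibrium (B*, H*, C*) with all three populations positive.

From dC/dt = 0: 0.0159H* = 0.174, so H* = 10.9.
From dB/dt = 0: 1.42(1 - B*/1010) = 0.0375·10.9, giving B* = 1010·(1 - 0.289) = 718.
From dH/dt = 0: 0.00994·718 - 0.367 = 0.0388C*, so C* = 6.77/0.0388 = 175.

B* ≈ 718, H* ≈ 10.9, C* ≈ 175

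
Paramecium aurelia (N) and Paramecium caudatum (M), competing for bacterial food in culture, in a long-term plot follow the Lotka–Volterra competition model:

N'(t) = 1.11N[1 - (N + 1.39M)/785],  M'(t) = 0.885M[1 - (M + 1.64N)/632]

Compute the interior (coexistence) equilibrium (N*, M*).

N* ≈ 73.1, M* ≈ 512

Setting both brackets to zero gives the nullclines N + 1.39M = 785 and 1.64N + M = 632.
Substituting M = 632 - 1.64N into the first: N(1 - 1.39·1.64) = 785 - 1.39·632.
So N* = -93.5/-1.28 = 73.1, and then M* = 632 - 1.64·73.1 = 512.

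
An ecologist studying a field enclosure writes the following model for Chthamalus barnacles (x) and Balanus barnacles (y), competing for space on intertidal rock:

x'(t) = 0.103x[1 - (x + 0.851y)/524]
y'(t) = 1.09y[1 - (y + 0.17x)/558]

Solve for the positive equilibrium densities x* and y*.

x* ≈ 57.5, y* ≈ 548

Setting both brackets to zero gives the nullclines x + 0.851y = 524 and 0.17x + y = 558.
Substituting y = 558 - 0.17x into the first: x(1 - 0.851·0.17) = 524 - 0.851·558.
So x* = 49.1/0.855 = 57.5, and then y* = 558 - 0.17·57.5 = 548.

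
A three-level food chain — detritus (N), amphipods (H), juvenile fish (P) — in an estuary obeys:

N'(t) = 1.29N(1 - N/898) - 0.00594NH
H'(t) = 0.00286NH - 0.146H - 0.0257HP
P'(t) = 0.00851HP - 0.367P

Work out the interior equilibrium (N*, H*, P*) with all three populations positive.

From dP/dt = 0: 0.00851H* = 0.367, so H* = 43.1.
From dN/dt = 0: 1.29(1 - N*/898) = 0.00594·43.1, giving N* = 898·(1 - 0.199) = 720.
From dH/dt = 0: 0.00286·720 - 0.146 = 0.0257P*, so P* = 1.91/0.0257 = 74.4.

N* ≈ 720, H* ≈ 43.1, P* ≈ 74.4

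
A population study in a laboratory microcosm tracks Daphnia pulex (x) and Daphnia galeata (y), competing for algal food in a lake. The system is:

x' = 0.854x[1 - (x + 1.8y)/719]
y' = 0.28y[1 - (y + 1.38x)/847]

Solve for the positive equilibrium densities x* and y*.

Setting both brackets to zero gives the nullclines x + 1.8y = 719 and 1.38x + y = 847.
Substituting y = 847 - 1.38x into the first: x(1 - 1.8·1.38) = 719 - 1.8·847.
So x* = -806/-1.48 = 543, and then y* = 847 - 1.38·543 = 97.9.

x* ≈ 543, y* ≈ 97.9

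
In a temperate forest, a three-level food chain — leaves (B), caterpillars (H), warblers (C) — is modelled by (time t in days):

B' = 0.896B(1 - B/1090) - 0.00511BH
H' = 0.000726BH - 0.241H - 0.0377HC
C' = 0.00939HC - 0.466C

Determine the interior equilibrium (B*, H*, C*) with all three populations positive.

B* ≈ 781, H* ≈ 49.6, C* ≈ 8.66

From dC/dt = 0: 0.00939H* = 0.466, so H* = 49.6.
From dB/dt = 0: 0.896(1 - B*/1090) = 0.00511·49.6, giving B* = 1090·(1 - 0.283) = 781.
From dH/dt = 0: 0.000726·781 - 0.241 = 0.0377C*, so C* = 0.326/0.0377 = 8.66.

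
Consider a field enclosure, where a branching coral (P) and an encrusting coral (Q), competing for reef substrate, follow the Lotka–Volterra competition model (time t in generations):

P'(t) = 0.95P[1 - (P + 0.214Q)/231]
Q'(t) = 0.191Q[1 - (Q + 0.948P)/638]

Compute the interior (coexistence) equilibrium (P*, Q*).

Setting both brackets to zero gives the nullclines P + 0.214Q = 231 and 0.948P + Q = 638.
Substituting Q = 638 - 0.948P into the first: P(1 - 0.214·0.948) = 231 - 0.214·638.
So P* = 94.5/0.797 = 119, and then Q* = 638 - 0.948·119 = 526.

P* ≈ 119, Q* ≈ 526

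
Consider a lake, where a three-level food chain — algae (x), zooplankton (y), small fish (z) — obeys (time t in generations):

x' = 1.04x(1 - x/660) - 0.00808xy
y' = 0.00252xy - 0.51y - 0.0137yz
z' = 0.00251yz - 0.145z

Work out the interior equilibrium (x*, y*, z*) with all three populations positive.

From dz/dt = 0: 0.00251y* = 0.145, so y* = 57.8.
From dx/dt = 0: 1.04(1 - x*/660) = 0.00808·57.8, giving x* = 660·(1 - 0.449) = 364.
From dy/dt = 0: 0.00252·364 - 0.51 = 0.0137z*, so z* = 0.407/0.0137 = 29.7.

x* ≈ 364, y* ≈ 57.8, z* ≈ 29.7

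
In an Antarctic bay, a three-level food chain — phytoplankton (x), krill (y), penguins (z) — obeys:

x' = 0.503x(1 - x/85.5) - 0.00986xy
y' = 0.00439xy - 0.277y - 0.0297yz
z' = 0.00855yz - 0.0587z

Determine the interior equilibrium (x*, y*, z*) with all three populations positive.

From dz/dt = 0: 0.00855y* = 0.0587, so y* = 6.87.
From dx/dt = 0: 0.503(1 - x*/85.5) = 0.00986·6.87, giving x* = 85.5·(1 - 0.135) = 74.
From dy/dt = 0: 0.00439·74 - 0.277 = 0.0297z*, so z* = 0.0478/0.0297 = 1.61.

x* ≈ 74, y* ≈ 6.87, z* ≈ 1.61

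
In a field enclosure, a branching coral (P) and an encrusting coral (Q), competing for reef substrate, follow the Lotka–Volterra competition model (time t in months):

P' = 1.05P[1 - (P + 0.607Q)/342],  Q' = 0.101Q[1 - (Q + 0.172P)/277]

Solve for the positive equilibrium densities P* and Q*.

Setting both brackets to zero gives the nullclines P + 0.607Q = 342 and 0.172P + Q = 277.
Substituting Q = 277 - 0.172P into the first: P(1 - 0.607·0.172) = 342 - 0.607·277.
So P* = 174/0.896 = 194, and then Q* = 277 - 0.172·194 = 244.

P* ≈ 194, Q* ≈ 244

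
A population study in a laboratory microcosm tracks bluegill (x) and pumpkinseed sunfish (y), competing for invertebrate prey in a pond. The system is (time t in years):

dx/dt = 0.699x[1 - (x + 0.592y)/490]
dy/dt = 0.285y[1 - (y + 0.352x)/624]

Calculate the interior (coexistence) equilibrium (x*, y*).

Setting both brackets to zero gives the nullclines x + 0.592y = 490 and 0.352x + y = 624.
Substituting y = 624 - 0.352x into the first: x(1 - 0.592·0.352) = 490 - 0.592·624.
So x* = 121/0.792 = 152, and then y* = 624 - 0.352·152 = 570.

x* ≈ 152, y* ≈ 570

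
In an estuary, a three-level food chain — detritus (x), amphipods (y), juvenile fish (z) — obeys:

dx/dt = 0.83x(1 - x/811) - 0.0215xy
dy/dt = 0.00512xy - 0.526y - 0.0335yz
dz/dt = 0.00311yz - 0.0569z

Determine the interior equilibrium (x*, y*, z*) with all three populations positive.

From dz/dt = 0: 0.00311y* = 0.0569, so y* = 18.3.
From dx/dt = 0: 0.83(1 - x*/811) = 0.0215·18.3, giving x* = 811·(1 - 0.474) = 427.
From dy/dt = 0: 0.00512·427 - 0.526 = 0.0335z*, so z* = 1.66/0.0335 = 49.5.

x* ≈ 427, y* ≈ 18.3, z* ≈ 49.5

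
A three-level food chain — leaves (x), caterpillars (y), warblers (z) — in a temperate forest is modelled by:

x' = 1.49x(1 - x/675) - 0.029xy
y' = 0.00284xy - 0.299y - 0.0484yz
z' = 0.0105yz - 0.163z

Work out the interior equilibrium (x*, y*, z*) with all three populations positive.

From dz/dt = 0: 0.0105y* = 0.163, so y* = 15.5.
From dx/dt = 0: 1.49(1 - x*/675) = 0.029·15.5, giving x* = 675·(1 - 0.302) = 471.
From dy/dt = 0: 0.00284·471 - 0.299 = 0.0484z*, so z* = 1.04/0.0484 = 21.5.

x* ≈ 471, y* ≈ 15.5, z* ≈ 21.5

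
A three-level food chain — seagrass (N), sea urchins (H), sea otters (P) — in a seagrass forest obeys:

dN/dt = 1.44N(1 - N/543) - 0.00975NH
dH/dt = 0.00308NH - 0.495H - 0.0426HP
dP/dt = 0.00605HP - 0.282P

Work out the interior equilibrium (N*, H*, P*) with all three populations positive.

From dP/dt = 0: 0.00605H* = 0.282, so H* = 46.6.
From dN/dt = 0: 1.44(1 - N*/543) = 0.00975·46.6, giving N* = 543·(1 - 0.316) = 372.
From dH/dt = 0: 0.00308·372 - 0.495 = 0.0426P*, so P* = 0.65/0.0426 = 15.2.

N* ≈ 372, H* ≈ 46.6, P* ≈ 15.2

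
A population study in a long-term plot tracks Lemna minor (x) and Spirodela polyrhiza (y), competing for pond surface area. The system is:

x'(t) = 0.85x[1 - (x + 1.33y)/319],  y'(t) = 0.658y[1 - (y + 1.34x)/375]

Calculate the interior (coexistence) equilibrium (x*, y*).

x* ≈ 230, y* ≈ 67.1

Setting both brackets to zero gives the nullclines x + 1.33y = 319 and 1.34x + y = 375.
Substituting y = 375 - 1.34x into the first: x(1 - 1.33·1.34) = 319 - 1.33·375.
So x* = -180/-0.782 = 230, and then y* = 375 - 1.34·230 = 67.1.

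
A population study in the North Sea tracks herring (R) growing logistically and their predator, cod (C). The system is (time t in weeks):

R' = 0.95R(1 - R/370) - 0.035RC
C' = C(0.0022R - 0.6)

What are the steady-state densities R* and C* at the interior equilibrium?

From dC/dt = 0 with C > 0: 0.0022R* = 0.6, so R* = 273.
Substitute into dR/dt = 0: 0.95(1 - 273/370) = 0.035C*.
The bracket is 0.263, giving C* = 0.25/0.035 = 7.14.

R* ≈ 273, C* ≈ 7.14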